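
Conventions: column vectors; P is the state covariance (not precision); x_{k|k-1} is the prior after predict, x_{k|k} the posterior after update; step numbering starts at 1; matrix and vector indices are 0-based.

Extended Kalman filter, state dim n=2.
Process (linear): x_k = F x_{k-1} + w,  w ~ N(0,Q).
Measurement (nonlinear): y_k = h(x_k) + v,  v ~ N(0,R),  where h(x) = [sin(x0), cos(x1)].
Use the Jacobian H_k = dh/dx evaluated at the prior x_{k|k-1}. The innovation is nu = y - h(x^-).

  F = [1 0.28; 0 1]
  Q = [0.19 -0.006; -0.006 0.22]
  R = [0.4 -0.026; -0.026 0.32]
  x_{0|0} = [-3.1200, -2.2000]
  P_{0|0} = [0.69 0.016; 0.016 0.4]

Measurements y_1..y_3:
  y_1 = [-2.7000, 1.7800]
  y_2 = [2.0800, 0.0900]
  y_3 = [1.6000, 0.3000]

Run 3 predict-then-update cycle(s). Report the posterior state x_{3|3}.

x_post = [0.6079, -0.7596]

step 1: x^-=[-3.7360, -2.2000]  P^-=[0.9203 0.1220; 0.1220 0.6200]  H_jac=[-0.8285 0.0000; 0.0000 0.8085]  S=[1.0317 -0.1077; -0.1077 0.7253]  K=[-0.7363 0.0266; -0.0262 0.6872]  nu=[-3.2600, 2.3685]  x^+=[-1.2726, -0.4868]  P^+=[0.3563 0.0342; 0.0342 0.2729]
step 2: x^-=[-1.4089, -0.4868]  P^-=[0.5869 0.1046; 0.1046 0.4929]  H_jac=[0.1611 0.0000; 0.0000 0.4678]  S=[0.4152 -0.0181; -0.0181 0.4278]  K=[0.2332 0.1243; 0.0642 0.5416]  nu=[3.0669, -0.7938]  x^+=[-0.7925, -0.7197]  P^+=[0.5587 0.0720; 0.0720 0.3669]
step 3: x^-=[-0.9940, -0.7197]  P^-=[0.8178 0.1688; 0.1688 0.5869]  H_jac=[0.5453 0.0000; 0.0000 0.6592]  S=[0.6432 0.0347; 0.0347 0.5750]  K=[0.6852 0.1522; 0.1072 0.6663]  nu=[2.4382, -0.4520]  x^+=[0.6079, -0.7596]  P^+=[0.4953 0.0468; 0.0468 0.3192]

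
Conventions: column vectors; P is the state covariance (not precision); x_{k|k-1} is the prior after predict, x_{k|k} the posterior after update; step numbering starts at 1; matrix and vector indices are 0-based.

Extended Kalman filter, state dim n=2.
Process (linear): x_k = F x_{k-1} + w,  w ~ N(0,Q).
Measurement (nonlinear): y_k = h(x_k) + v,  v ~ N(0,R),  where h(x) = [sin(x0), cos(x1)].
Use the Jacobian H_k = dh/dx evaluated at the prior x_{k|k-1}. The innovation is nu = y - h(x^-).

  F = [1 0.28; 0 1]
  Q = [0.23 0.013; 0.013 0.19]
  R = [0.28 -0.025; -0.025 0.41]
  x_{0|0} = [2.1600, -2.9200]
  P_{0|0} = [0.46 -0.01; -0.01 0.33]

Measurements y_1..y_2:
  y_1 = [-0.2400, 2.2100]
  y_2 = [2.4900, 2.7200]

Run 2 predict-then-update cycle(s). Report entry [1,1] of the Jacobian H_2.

H_jac[1,1] = 0.8234

step 1: x^-=[1.3424, -2.9200]  P^-=[0.7103 0.0954; 0.0954 0.5200]  H_jac=[0.2264 0.0000; 0.0000 0.2198]  S=[0.3164 -0.0203; -0.0203 0.4351]  K=[0.5129 0.0721; 0.0853 0.2666]  nu=[-1.2140, 3.1855]  x^+=[0.9493, -2.1742]  P^+=[0.6263 0.0761; 0.0761 0.4877]
step 2: x^-=[0.3405, -2.1742]  P^-=[0.9371 0.2256; 0.2256 0.6777]  H_jac=[0.9426 0.0000; 0.0000 0.8234]  S=[1.1126 0.1501; 0.1501 0.8695]  K=[0.7833 0.0784; 0.1071 0.6233]  nu=[2.1560, 3.2875]  x^+=[2.2873, 0.1057]  P^+=[0.2306 0.0153; 0.0153 0.3071]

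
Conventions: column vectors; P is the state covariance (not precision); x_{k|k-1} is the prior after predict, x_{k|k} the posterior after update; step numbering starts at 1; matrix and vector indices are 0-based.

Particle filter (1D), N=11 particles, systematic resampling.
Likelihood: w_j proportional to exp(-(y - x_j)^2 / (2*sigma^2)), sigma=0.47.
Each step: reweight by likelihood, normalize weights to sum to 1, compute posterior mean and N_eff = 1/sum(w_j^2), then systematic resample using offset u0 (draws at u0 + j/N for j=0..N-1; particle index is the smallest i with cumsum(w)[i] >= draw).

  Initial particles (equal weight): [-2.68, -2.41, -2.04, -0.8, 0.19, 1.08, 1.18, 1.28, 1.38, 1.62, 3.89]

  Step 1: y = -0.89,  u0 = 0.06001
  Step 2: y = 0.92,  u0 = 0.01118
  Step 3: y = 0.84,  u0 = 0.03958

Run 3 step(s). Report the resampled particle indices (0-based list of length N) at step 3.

step 1: w=[0.0006, 0.0048, 0.0452, 0.8848, 0.0643, 0.0001, 0.0001, 0.0000, 0.0000, 0.0000, 0.0000]  mean=-0.8009  Neff=1.2672  idx=[3, 3, 3, 3, 3, 3, 3, 3, 3, 3, 4]
step 2: w=[0.0040, 0.0040, 0.0040, 0.0040, 0.0040, 0.0040, 0.0040, 0.0040, 0.0040, 0.0040, 0.9604]  mean=0.1508  Neff=1.0841  idx=[2, 10, 10, 10, 10, 10, 10, 10, 10, 10, 10]
step 3: w=[0.0006, 0.0999, 0.0999, 0.0999, 0.0999, 0.0999, 0.0999, 0.0999, 0.0999, 0.0999, 0.0999]  mean=0.1894  Neff=10.0118  idx=[1, 2, 3, 4, 5, 5, 6, 7, 8, 9, 10]

resampled_idx = [1, 2, 3, 4, 5, 5, 6, 7, 8, 9, 10]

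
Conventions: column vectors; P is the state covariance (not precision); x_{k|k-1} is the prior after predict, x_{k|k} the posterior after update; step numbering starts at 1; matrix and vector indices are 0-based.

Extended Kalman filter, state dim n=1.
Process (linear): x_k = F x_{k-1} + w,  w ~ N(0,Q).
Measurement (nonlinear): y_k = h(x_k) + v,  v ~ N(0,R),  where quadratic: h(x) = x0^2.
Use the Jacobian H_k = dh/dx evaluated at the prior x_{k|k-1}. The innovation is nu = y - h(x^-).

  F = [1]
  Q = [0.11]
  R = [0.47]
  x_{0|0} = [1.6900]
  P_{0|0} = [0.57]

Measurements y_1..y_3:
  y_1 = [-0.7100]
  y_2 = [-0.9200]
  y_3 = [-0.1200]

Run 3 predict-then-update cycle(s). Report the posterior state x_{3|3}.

x_post = [0.2620]

step 1: x^-=[1.6900]  P^-=[0.6800]  H_jac=[3.3800]  S=[8.2386]  K=[0.2790]  nu=[-3.5661]  x^+=[0.6951]  P^+=[0.0388]
step 2: x^-=[0.6951]  P^-=[0.1488]  H_jac=[1.3903]  S=[0.7576]  K=[0.2731]  nu=[-1.4032]  x^+=[0.3120]  P^+=[0.0923]
step 3: x^-=[0.3120]  P^-=[0.2023]  H_jac=[0.6240]  S=[0.5488]  K=[0.2300]  nu=[-0.2173]  x^+=[0.2620]  P^+=[0.1733]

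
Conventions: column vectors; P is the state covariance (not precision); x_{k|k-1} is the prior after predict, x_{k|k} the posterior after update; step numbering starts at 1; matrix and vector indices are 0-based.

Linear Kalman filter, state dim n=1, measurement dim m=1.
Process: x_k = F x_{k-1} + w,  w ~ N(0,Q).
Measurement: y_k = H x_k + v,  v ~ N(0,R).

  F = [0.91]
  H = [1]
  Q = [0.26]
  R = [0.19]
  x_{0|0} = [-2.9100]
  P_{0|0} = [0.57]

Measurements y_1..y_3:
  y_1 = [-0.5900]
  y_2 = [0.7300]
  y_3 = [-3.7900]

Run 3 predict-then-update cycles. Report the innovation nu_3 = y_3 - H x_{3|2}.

step 1: x^-=[-2.6481]  P^-=[0.7320]  S=[0.9220]  K=[0.7939]  nu=[2.0581]  x^+=[-1.0141]  P^+=[0.1508]
step 2: x^-=[-0.9228]  P^-=[0.3849]  S=[0.5749]  K=[0.6695]  nu=[1.6528]  x^+=[0.1838]  P^+=[0.1272]
step 3: x^-=[0.1672]  P^-=[0.3653]  S=[0.5553]  K=[0.6579]  nu=[-3.9572]  x^+=[-2.4361]  P^+=[0.1250]

innov = [-3.9572]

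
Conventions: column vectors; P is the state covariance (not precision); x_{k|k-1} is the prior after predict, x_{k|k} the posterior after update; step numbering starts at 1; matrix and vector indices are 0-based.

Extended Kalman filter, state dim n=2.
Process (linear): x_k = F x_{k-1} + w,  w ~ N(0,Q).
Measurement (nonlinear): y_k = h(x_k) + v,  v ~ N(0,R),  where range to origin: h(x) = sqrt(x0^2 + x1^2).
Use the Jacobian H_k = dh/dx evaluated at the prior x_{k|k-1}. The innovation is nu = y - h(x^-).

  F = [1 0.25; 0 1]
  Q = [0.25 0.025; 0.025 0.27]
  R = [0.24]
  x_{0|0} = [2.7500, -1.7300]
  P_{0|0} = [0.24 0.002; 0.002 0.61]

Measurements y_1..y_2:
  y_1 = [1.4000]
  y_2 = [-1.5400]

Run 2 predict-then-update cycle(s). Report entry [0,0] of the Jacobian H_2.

H_jac[0,0] = 0.8354

step 1: x^-=[2.3175, -1.7300]  P^-=[0.5291 0.1795; 0.1795 0.8800]  H_jac=[0.8013 -0.5982]  S=[0.7226]  K=[0.4382; -0.5294]  nu=[-1.4920]  x^+=[1.6637, -0.9401]  P^+=[0.3904 0.3471; 0.3471 0.6774]
step 2: x^-=[1.4287, -0.9401]  P^-=[0.8563 0.5415; 0.5415 0.9474]  H_jac=[0.8354 -0.5497]  S=[0.6265]  K=[0.6667; -0.1092]  nu=[-3.2502]  x^+=[-0.7381, -0.5851]  P^+=[0.5778 0.5871; 0.5871 0.9400]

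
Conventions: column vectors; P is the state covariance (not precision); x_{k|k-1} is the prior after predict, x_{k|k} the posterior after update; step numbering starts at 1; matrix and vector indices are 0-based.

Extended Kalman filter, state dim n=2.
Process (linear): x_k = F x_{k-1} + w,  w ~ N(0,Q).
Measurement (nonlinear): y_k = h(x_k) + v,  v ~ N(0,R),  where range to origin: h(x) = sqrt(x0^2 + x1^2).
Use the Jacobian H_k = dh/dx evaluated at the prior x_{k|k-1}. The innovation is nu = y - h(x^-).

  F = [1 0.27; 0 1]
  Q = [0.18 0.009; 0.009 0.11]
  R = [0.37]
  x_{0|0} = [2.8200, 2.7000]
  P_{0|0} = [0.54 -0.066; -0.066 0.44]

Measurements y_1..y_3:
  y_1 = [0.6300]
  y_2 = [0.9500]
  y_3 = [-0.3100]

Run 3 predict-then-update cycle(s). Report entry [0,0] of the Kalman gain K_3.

step 1: x^-=[3.5490, 2.7000]  P^-=[0.7164 0.0618; 0.0618 0.5500]  H_jac=[0.7959 0.6055]  S=[1.0850]  K=[0.5600; 0.3523]  nu=[-3.8293]  x^+=[1.4045, 1.3511]  P^+=[0.3762 -0.1522; -0.1522 0.4154]
step 2: x^-=[1.7693, 1.3511]  P^-=[0.5042 -0.0311; -0.0311 0.5254]  H_jac=[0.7948 0.6069]  S=[0.8520]  K=[0.4482; 0.3452]  nu=[-1.2762]  x^+=[1.1973, 0.9105]  P^+=[0.3331 -0.1629; -0.1629 0.4238]
step 3: x^-=[1.4432, 0.9105]  P^-=[0.4560 -0.0395; -0.0395 0.5338]  H_jac=[0.8457 0.5336]  S=[0.8125]  K=[0.4487; 0.3095]  nu=[-2.0164]  x^+=[0.5384, 0.2865]  P^+=[0.2924 -0.1523; -0.1523 0.4560]

K[0,0] = 0.4487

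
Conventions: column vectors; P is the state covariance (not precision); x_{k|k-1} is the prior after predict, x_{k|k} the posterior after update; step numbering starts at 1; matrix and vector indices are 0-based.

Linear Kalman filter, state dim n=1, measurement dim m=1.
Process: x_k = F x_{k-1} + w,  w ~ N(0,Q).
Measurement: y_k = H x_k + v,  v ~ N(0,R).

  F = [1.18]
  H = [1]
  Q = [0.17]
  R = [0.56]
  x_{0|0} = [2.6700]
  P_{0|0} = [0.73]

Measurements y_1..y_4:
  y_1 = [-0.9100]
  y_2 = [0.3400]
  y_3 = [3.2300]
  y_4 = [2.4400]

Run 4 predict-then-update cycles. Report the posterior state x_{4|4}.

step 1: x^-=[3.1506]  P^-=[1.1865]  S=[1.7465]  K=[0.6793]  nu=[-4.0606]  x^+=[0.3920]  P^+=[0.3804]
step 2: x^-=[0.4626]  P^-=[0.6997]  S=[1.2597]  K=[0.5555]  nu=[-0.1226]  x^+=[0.3945]  P^+=[0.3111]
step 3: x^-=[0.4655]  P^-=[0.6031]  S=[1.1631]  K=[0.5185]  nu=[2.7645]  x^+=[1.8990]  P^+=[0.2904]
step 4: x^-=[2.2408]  P^-=[0.5743]  S=[1.1343]  K=[0.5063]  nu=[0.1992]  x^+=[2.3417]  P^+=[0.2835]

x_post = [2.3417]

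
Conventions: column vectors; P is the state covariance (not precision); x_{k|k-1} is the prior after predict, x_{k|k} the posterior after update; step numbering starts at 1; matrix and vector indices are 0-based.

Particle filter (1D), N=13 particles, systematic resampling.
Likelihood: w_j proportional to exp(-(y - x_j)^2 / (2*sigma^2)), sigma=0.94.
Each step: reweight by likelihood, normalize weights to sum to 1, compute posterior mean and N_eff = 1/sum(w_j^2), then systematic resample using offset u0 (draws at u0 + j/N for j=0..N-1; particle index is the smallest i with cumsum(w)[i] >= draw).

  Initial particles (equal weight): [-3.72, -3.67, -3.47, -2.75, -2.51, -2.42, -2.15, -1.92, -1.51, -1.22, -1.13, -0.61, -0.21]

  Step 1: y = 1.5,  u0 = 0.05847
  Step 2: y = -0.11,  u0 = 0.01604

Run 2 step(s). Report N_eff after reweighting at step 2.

step 1: w=[0.0000, 0.0000, 0.0000, 0.0001, 0.0004, 0.0005, 0.0017, 0.0042, 0.0188, 0.0483, 0.0634, 0.2556, 0.6069]  mean=-0.4566  Neff=2.2704  idx=[9, 10, 11, 11, 11, 12, 12, 12, 12, 12, 12, 12, 12]
step 2: w=[0.0429, 0.0478, 0.0748, 0.0748, 0.0748, 0.0856, 0.0856, 0.0856, 0.0856, 0.0856, 0.0856, 0.0856, 0.0856]  mean=-0.3870  Neff=12.5706  idx=[0, 2, 3, 4, 5, 6, 6, 7, 8, 9, 10, 11, 12]

N_eff = 12.5706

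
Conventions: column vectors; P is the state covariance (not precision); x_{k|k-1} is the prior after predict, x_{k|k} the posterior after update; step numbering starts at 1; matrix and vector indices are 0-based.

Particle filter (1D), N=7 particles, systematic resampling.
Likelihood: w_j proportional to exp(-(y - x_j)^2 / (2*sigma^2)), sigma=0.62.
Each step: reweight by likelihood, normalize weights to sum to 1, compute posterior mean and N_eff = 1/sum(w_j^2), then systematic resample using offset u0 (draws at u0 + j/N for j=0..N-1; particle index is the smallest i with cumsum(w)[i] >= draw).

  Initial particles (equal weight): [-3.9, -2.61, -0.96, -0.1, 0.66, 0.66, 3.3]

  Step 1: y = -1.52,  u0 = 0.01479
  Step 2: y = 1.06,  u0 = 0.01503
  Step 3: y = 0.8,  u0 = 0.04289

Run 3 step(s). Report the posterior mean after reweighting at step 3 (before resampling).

step 1: w=[0.0007, 0.2231, 0.6959, 0.0760, 0.0022, 0.0022, 0.0000]  mean=-1.2578  Neff=1.8523  idx=[1, 1, 2, 2, 2, 2, 2]
step 2: w=[0.0000, 0.0000, 0.2000, 0.2000, 0.2000, 0.2000, 0.2000]  mean=-0.9600  Neff=5.0000  idx=[2, 2, 3, 4, 4, 5, 6]
step 3: w=[0.1429, 0.1429, 0.1429, 0.1429, 0.1429, 0.1429, 0.1429]  mean=-0.9600  Neff=7.0000  idx=[0, 1, 2, 3, 4, 5, 6]

post_mean = -0.9600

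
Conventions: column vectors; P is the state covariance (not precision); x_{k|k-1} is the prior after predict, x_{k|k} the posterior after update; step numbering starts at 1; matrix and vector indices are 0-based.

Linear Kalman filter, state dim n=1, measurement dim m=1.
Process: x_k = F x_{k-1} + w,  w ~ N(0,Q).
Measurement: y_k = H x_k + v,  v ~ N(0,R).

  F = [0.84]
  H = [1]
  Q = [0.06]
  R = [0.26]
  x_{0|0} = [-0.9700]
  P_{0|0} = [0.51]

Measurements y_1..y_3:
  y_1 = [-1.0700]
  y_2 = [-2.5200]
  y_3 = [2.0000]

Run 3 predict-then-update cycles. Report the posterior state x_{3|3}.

x_post = [-0.1536]

step 1: x^-=[-0.8148]  P^-=[0.4199]  S=[0.6799]  K=[0.6176]  nu=[-0.2552]  x^+=[-0.9724]  P^+=[0.1606]
step 2: x^-=[-0.8168]  P^-=[0.1733]  S=[0.4333]  K=[0.3999]  nu=[-1.7032]  x^+=[-1.4980]  P^+=[0.1040]
step 3: x^-=[-1.2583]  P^-=[0.1334]  S=[0.3934]  K=[0.3390]  nu=[3.2583]  x^+=[-0.1536]  P^+=[0.0882]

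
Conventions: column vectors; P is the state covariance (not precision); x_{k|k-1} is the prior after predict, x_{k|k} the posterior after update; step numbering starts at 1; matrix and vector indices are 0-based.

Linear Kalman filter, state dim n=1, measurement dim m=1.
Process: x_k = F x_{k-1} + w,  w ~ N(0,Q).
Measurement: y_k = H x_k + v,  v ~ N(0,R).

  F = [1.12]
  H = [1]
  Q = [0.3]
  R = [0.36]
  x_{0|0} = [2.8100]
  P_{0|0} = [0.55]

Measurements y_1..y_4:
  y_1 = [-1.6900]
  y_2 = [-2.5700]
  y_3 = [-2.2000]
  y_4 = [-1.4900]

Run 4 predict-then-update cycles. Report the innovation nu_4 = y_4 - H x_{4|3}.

innov = [0.8954]

step 1: x^-=[3.1472]  P^-=[0.9899]  S=[1.3499]  K=[0.7333]  nu=[-4.8372]  x^+=[-0.4000]  P^+=[0.2640]
step 2: x^-=[-0.4480]  P^-=[0.6312]  S=[0.9912]  K=[0.6368]  nu=[-2.1220]  x^+=[-1.7993]  P^+=[0.2292]
step 3: x^-=[-2.0152]  P^-=[0.5876]  S=[0.9476]  K=[0.6201]  nu=[-0.1848]  x^+=[-2.1298]  P^+=[0.2232]
step 4: x^-=[-2.3854]  P^-=[0.5800]  S=[0.9400]  K=[0.6170]  nu=[0.8954]  x^+=[-1.8329]  P^+=[0.2221]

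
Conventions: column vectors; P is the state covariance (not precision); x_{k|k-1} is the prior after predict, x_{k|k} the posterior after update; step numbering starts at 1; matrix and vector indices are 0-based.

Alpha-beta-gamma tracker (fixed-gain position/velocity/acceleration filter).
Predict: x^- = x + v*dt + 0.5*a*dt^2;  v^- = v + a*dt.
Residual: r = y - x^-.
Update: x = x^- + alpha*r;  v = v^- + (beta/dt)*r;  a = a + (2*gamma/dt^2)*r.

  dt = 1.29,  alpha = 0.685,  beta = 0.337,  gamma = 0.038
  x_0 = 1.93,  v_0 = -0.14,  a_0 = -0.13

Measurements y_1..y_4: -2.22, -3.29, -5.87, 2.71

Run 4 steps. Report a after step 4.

a_post = 0.2087

step 1: x_pred=1.6412  r=-3.8612  x^+=-1.0037  v^+=-1.3164  a^+=-0.3063
step 2: x_pred=-2.9568  r=-0.3332  x^+=-3.1850  v^+=-1.7986  a^+=-0.3216
step 3: x_pred=-5.7728  r=-0.0972  x^+=-5.8394  v^+=-2.2388  a^+=-0.3260
step 4: x_pred=-8.9988  r=11.7088  x^+=-0.9783  v^+=0.3994  a^+=0.2087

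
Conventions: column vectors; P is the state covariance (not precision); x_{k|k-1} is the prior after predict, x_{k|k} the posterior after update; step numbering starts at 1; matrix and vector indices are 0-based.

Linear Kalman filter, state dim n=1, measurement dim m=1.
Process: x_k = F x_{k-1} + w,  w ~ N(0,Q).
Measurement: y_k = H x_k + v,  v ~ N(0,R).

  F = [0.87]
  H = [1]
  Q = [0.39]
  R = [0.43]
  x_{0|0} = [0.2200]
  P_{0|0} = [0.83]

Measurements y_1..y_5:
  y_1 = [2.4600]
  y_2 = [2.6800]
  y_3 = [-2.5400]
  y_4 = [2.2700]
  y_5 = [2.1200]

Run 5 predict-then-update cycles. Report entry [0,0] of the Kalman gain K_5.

step 1: x^-=[0.1914]  P^-=[1.0182]  S=[1.4482]  K=[0.7031]  nu=[2.2686]  x^+=[1.7864]  P^+=[0.3023]
step 2: x^-=[1.5542]  P^-=[0.6188]  S=[1.0488]  K=[0.5900]  nu=[1.1258]  x^+=[2.2184]  P^+=[0.2537]
step 3: x^-=[1.9300]  P^-=[0.5820]  S=[1.0120]  K=[0.5751]  nu=[-4.4700]  x^+=[-0.6407]  P^+=[0.2473]
step 4: x^-=[-0.5574]  P^-=[0.5772]  S=[1.0072]  K=[0.5731]  nu=[2.8274]  x^+=[1.0629]  P^+=[0.2464]
step 5: x^-=[0.9247]  P^-=[0.5765]  S=[1.0065]  K=[0.5728]  nu=[1.1953]  x^+=[1.6093]  P^+=[0.2463]

K[0,0] = 0.5728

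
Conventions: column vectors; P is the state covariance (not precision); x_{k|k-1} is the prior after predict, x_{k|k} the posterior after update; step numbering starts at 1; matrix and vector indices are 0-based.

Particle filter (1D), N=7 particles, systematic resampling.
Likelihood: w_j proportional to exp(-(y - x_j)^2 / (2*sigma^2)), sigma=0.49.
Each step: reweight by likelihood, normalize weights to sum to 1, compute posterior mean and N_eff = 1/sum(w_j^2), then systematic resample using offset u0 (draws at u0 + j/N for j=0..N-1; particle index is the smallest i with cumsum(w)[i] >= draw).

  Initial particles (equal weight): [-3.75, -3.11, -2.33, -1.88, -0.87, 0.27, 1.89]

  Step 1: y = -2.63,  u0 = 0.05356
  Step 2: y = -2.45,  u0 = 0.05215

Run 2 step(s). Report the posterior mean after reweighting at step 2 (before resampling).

step 1: w=[0.0400, 0.3377, 0.4523, 0.1691, 0.0009, 0.0000, 0.0000]  mean=-2.5729  Neff=2.8667  idx=[1, 1, 1, 2, 2, 2, 3]
step 2: w=[0.0872, 0.0872, 0.0872, 0.2096, 0.2096, 0.2096, 0.1098]  mean=-2.4846  Neff=6.0023  idx=[0, 2, 3, 4, 4, 5, 6]

post_mean = -2.4846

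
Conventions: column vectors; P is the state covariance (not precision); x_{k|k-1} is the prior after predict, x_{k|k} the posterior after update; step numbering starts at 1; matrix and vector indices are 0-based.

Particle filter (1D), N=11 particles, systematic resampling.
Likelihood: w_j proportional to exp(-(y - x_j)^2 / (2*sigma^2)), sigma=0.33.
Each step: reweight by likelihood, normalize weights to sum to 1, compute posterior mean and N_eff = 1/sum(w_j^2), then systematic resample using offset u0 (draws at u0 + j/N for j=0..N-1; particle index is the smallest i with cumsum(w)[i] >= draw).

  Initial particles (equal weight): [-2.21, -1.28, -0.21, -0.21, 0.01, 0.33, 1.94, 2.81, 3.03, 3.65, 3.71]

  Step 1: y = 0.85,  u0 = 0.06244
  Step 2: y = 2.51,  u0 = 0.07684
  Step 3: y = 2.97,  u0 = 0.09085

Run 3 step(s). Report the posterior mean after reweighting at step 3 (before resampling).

step 1: w=[0.0000, 0.0000, 0.0167, 0.0167, 0.1139, 0.8402, 0.0124, 0.0000, 0.0000, 0.0000, 0.0000]  mean=0.2955  Neff=1.3895  idx=[4, 5, 5, 5, 5, 5, 5, 5, 5, 5, 5]
step 2: w=[0.0001, 0.1000, 0.1000, 0.1000, 0.1000, 0.1000, 0.1000, 0.1000, 0.1000, 0.1000, 0.1000]  mean=0.3300  Neff=10.0021  idx=[1, 2, 3, 4, 5, 6, 7, 8, 9, 9, 10]
step 3: w=[0.0909, 0.0909, 0.0909, 0.0909, 0.0909, 0.0909, 0.0909, 0.0909, 0.0909, 0.0909, 0.0909]  mean=0.3300  Neff=11.0000  idx=[0, 1, 2, 3, 4, 5, 6, 7, 8, 9, 10]

post_mean = 0.3300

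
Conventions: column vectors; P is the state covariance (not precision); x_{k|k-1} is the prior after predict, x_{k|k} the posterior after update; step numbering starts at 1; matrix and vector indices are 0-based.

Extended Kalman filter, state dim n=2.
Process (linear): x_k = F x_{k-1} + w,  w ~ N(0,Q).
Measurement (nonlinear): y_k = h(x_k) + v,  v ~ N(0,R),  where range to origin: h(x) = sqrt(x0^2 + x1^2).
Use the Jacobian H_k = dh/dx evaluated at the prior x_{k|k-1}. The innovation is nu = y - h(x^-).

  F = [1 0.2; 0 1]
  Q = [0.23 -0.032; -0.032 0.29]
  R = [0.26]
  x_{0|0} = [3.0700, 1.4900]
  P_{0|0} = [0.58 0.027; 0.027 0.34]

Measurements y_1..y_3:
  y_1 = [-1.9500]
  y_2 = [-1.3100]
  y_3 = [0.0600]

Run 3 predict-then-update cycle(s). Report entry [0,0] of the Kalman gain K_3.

K[0,0] = 0.6059

step 1: x^-=[3.3680, 1.4900]  P^-=[0.8344 0.0630; 0.0630 0.6300]  H_jac=[0.9145 0.4046]  S=[1.1076]  K=[0.7120; 0.2821]  nu=[-5.6329]  x^+=[-0.6424, -0.0993]  P^+=[0.2730 -0.1595; -0.1595 0.5418]
step 2: x^-=[-0.6623, -0.0993]  P^-=[0.4609 -0.0831; -0.0831 0.8318]  H_jac=[-0.9889 -0.1483]  S=[0.7046]  K=[-0.6293; -0.0584]  nu=[-1.9797]  x^+=[0.5836, 0.0163]  P^+=[0.1818 -0.1090; -0.1090 0.8294]
step 3: x^-=[0.5868, 0.0163]  P^-=[0.4014 0.0249; 0.0249 1.1194]  H_jac=[0.9996 0.0277]  S=[0.6633]  K=[0.6059; 0.0843]  nu=[-0.5270]  x^+=[0.2675, -0.0281]  P^+=[0.1578 -0.0090; -0.0090 1.1147]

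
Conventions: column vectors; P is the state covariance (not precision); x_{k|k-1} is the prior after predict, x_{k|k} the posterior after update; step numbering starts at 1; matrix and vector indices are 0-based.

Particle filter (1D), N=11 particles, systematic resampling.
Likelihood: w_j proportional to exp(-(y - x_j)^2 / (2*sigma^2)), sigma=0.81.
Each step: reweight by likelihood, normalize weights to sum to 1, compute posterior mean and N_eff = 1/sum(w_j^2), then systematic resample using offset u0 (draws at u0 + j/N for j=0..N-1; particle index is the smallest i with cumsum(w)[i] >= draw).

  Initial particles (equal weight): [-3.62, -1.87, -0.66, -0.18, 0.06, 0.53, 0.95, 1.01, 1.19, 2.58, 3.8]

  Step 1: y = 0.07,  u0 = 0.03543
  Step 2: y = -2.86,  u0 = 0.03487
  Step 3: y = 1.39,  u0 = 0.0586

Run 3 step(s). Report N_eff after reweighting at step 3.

N_eff = 7.3225

step 1: w=[0.0000, 0.0114, 0.1337, 0.1913, 0.2006, 0.1707, 0.1112, 0.1023, 0.0771, 0.0016, 0.0000]  mean=0.2636  Neff=6.5458  idx=[2, 2, 3, 3, 4, 4, 5, 5, 6, 7, 8]
step 2: w=[0.4049, 0.4049, 0.0679, 0.0679, 0.0244, 0.0244, 0.0025, 0.0025, 0.0003, 0.0002, 0.0001]  mean=-0.5528  Neff=2.9560  idx=[0, 0, 0, 0, 0, 1, 1, 1, 1, 2, 3]
step 3: w=[0.0605, 0.0605, 0.0605, 0.0605, 0.0605, 0.0605, 0.0605, 0.0605, 0.0605, 0.2276, 0.2276]  mean=-0.4415  Neff=7.3225  idx=[0, 2, 3, 5, 6, 8, 9, 9, 10, 10, 10]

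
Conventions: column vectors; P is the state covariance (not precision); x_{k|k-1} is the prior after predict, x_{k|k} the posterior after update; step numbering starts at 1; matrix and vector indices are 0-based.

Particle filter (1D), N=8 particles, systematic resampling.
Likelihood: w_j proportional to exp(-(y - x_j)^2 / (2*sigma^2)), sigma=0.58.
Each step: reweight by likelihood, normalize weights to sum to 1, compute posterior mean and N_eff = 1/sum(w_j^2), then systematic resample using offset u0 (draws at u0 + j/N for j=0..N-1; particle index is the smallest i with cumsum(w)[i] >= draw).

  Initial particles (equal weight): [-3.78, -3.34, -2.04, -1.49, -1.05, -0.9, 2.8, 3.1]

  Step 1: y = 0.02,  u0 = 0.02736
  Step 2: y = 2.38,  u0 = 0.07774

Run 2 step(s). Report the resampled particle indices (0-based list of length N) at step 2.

step 1: w=[0.0000, 0.0000, 0.0036, 0.0672, 0.3632, 0.5660, 0.0000, 0.0000]  mean=-0.9982  Neff=2.1894  idx=[3, 4, 4, 4, 5, 5, 5, 5]
step 2: w=[0.0004, 0.0479, 0.0479, 0.0479, 0.2140, 0.2140, 0.2140, 0.2140]  mean=-0.9218  Neff=5.2634  idx=[2, 4, 4, 5, 6, 6, 7, 7]

resampled_idx = [2, 4, 4, 5, 6, 6, 7, 7]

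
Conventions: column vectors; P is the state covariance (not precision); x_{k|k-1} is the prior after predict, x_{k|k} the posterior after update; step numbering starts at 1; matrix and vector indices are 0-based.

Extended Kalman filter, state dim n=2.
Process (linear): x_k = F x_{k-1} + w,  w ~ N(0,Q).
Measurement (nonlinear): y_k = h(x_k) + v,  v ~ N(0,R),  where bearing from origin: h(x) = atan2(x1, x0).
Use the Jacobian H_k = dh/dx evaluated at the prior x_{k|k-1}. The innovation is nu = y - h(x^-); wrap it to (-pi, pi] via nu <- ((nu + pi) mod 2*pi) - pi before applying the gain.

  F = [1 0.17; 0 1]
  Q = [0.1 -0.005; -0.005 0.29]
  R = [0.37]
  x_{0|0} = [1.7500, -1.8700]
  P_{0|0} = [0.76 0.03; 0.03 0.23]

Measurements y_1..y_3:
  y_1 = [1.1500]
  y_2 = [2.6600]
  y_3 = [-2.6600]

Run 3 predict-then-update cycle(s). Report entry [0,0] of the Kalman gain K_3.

K[0,0] = -0.0214

step 1: x^-=[1.4321, -1.8700]  P^-=[0.8768 0.0641; 0.0641 0.5200]  H_jac=[0.3371 0.2581]  S=[0.5154]  K=[0.6055; 0.3023]  nu=[2.0672]  x^+=[2.6839, -1.2450]  P^+=[0.6879 -0.0303; -0.0303 0.4729]
step 2: x^-=[2.4722, -1.2450]  P^-=[0.7912 0.0451; 0.0451 0.7629]  H_jac=[0.1625 0.3227]  S=[0.4750]  K=[0.3013; 0.5336]  nu=[3.1265]  x^+=[3.4142, 0.4233]  P^+=[0.7481 -0.0312; -0.0312 0.6276]
step 3: x^-=[3.4862, 0.4233]  P^-=[0.8556 0.0704; 0.0704 0.9176]  H_jac=[-0.0343 0.2827]  S=[0.4430]  K=[-0.0214; 0.5801]  nu=[-2.7808]  x^+=[3.5456, -1.1899]  P^+=[0.8554 0.0759; 0.0759 0.7685]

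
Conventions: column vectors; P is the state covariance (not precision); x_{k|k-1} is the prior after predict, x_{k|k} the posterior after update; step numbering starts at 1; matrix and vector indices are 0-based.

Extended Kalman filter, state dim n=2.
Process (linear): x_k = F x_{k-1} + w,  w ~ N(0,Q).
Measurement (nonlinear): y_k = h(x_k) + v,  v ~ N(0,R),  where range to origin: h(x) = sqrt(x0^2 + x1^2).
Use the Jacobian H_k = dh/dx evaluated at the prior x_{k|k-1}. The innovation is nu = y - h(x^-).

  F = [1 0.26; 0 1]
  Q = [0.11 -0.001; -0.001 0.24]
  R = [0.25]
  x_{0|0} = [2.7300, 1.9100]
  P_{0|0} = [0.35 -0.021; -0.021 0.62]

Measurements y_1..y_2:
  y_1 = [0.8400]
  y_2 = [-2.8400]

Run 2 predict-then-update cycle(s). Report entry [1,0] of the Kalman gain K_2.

K[1,0] = 0.1497

step 1: x^-=[3.2266, 1.9100]  P^-=[0.4910 0.1392; 0.1392 0.8600]  H_jac=[0.8605 0.5094]  S=[0.9588]  K=[0.5146; 0.5818]  nu=[-2.9095]  x^+=[1.7292, 0.2171]  P^+=[0.2371 -0.1479; -0.1479 0.5354]
step 2: x^-=[1.7857, 0.2171]  P^-=[0.3063 -0.0097; -0.0097 0.7754]  H_jac=[0.9927 0.1207]  S=[0.5609]  K=[0.5401; 0.1497]  nu=[-4.6388]  x^+=[-0.7199, -0.4773]  P^+=[0.1427 -0.0550; -0.0550 0.7628]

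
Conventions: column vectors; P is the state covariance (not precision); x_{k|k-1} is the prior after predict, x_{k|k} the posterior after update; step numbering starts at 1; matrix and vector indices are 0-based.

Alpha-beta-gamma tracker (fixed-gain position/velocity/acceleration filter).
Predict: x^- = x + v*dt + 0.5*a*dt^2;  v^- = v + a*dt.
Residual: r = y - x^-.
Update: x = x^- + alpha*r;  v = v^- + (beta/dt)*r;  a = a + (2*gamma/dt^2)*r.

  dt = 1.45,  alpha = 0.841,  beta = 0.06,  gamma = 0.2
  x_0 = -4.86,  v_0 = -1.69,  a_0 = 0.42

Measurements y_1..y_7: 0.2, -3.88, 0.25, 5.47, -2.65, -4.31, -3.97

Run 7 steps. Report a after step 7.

step 1: x_pred=-6.8690  r=7.0690  x^+=-0.9240  v^+=-0.7885  a^+=1.7649
step 2: x_pred=-0.2120  r=-3.6680  x^+=-3.2968  v^+=1.6188  a^+=1.0670
step 3: x_pred=0.1722  r=0.0778  x^+=0.2376  v^+=3.1692  a^+=1.0818
step 4: x_pred=5.9702  r=-0.5002  x^+=5.5495  v^+=4.7172  a^+=0.9867
step 5: x_pred=13.4266  r=-16.0766  x^+=-0.0938  v^+=5.4826  a^+=-2.0719
step 6: x_pred=5.6778  r=-9.9878  x^+=-2.7219  v^+=2.0650  a^+=-3.9721
step 7: x_pred=-3.9033  r=-0.0667  x^+=-3.9594  v^+=-3.6973  a^+=-3.9848

a_post = -3.9848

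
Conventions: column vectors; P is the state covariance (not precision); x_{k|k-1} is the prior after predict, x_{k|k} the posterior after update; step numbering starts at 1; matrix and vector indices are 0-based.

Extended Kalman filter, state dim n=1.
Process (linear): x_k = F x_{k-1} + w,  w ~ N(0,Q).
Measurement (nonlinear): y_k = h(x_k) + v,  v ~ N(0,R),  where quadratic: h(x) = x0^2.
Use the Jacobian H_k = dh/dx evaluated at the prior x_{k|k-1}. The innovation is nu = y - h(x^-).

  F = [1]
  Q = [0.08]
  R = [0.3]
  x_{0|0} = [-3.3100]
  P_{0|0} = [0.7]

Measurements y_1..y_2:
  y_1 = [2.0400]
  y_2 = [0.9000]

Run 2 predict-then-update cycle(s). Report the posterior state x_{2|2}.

step 1: x^-=[-3.3100]  P^-=[0.7800]  H_jac=[-6.6200]  S=[34.4830]  K=[-0.1497]  nu=[-8.9161]  x^+=[-1.9749]  P^+=[0.0068]
step 2: x^-=[-1.9749]  P^-=[0.0868]  H_jac=[-3.9497]  S=[1.6539]  K=[-0.2073]  nu=[-3.0001]  x^+=[-1.3531]  P^+=[0.0157]

x_post = [-1.3531]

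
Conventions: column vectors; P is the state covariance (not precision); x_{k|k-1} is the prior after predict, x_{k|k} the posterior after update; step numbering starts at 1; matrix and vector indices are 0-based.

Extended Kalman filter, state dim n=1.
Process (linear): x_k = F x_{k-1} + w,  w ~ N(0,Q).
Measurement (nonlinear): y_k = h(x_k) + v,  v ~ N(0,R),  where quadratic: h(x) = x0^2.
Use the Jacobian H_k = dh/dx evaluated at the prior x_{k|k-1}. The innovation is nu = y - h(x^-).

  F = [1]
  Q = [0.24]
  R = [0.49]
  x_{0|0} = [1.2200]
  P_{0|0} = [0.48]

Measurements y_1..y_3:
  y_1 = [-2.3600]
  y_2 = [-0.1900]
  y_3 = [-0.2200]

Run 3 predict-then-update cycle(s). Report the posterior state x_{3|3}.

x_post = [-0.0754]

step 1: x^-=[1.2200]  P^-=[0.7200]  H_jac=[2.4400]  S=[4.7766]  K=[0.3678]  nu=[-3.8484]  x^+=[-0.1954]  P^+=[0.0739]
step 2: x^-=[-0.1954]  P^-=[0.3139]  H_jac=[-0.3908]  S=[0.5379]  K=[-0.2280]  nu=[-0.2282]  x^+=[-0.1434]  P^+=[0.2859]
step 3: x^-=[-0.1434]  P^-=[0.5259]  H_jac=[-0.2868]  S=[0.5332]  K=[-0.2828]  nu=[-0.2406]  x^+=[-0.0754]  P^+=[0.4832]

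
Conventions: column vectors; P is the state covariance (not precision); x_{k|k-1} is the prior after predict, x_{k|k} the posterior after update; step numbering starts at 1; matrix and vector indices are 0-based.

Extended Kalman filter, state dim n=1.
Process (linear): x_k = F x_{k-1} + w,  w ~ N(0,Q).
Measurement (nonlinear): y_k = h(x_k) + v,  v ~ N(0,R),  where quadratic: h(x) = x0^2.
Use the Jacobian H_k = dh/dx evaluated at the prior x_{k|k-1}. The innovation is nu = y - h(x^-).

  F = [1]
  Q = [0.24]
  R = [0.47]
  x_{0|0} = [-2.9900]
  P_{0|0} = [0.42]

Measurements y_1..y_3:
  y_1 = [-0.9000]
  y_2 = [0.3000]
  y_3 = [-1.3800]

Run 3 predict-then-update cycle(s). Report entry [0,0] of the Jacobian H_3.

step 1: x^-=[-2.9900]  P^-=[0.6600]  H_jac=[-5.9800]  S=[24.0719]  K=[-0.1640]  nu=[-9.8401]  x^+=[-1.3766]  P^+=[0.0129]
step 2: x^-=[-1.3766]  P^-=[0.2529]  H_jac=[-2.7533]  S=[2.3870]  K=[-0.2917]  nu=[-1.5951]  x^+=[-0.9114]  P^+=[0.0498]
step 3: x^-=[-0.9114]  P^-=[0.2898]  H_jac=[-1.8227]  S=[1.4328]  K=[-0.3687]  nu=[-2.2106]  x^+=[-0.0964]  P^+=[0.0951]

H_jac[0,0] = -1.8227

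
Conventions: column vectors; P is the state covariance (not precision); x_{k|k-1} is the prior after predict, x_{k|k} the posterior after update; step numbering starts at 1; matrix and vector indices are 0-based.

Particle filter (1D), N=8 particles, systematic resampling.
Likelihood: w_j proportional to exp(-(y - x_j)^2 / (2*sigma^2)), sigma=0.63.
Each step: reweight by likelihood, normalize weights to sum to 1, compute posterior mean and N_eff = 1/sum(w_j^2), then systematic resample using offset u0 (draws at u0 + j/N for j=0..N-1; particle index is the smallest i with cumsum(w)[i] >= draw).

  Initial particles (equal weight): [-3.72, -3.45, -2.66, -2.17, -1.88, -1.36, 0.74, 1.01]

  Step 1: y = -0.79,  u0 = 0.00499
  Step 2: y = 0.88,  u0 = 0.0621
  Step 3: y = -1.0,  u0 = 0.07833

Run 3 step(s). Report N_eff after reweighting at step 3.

step 1: w=[0.0000, 0.0001, 0.0115, 0.0856, 0.2111, 0.6263, 0.0494, 0.0159]  mean=-1.4129  Neff=2.2374  idx=[2, 4, 4, 5, 5, 5, 5, 5]
step 2: w=[0.0000, 0.0074, 0.0074, 0.1970, 0.1970, 0.1970, 0.1970, 0.1970]  mean=-1.3678  Neff=5.1496  idx=[3, 3, 4, 5, 5, 6, 7, 7]
step 3: w=[0.1250, 0.1250, 0.1250, 0.1250, 0.1250, 0.1250, 0.1250, 0.1250]  mean=-1.3600  Neff=8.0000  idx=[0, 1, 2, 3, 4, 5, 6, 7]

N_eff = 8.0000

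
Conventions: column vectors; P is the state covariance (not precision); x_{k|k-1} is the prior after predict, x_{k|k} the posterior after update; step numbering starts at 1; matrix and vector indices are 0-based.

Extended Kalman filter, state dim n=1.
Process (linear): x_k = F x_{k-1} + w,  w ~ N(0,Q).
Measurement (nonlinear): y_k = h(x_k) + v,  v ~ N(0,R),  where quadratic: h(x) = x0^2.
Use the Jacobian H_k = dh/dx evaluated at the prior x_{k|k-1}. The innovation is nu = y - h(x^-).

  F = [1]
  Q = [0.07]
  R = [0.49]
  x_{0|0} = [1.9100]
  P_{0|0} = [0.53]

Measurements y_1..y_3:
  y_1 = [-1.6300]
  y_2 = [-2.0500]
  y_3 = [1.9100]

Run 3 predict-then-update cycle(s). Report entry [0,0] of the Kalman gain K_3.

step 1: x^-=[1.9100]  P^-=[0.6000]  H_jac=[3.8200]  S=[9.2454]  K=[0.2479]  nu=[-5.2781]  x^+=[0.6015]  P^+=[0.0318]
step 2: x^-=[0.6015]  P^-=[0.1018]  H_jac=[1.2031]  S=[0.6373]  K=[0.1922]  nu=[-2.4118]  x^+=[0.1381]  P^+=[0.0783]
step 3: x^-=[0.1381]  P^-=[0.1483]  H_jac=[0.2761]  S=[0.5013]  K=[0.0817]  nu=[1.8909]  x^+=[0.2925]  P^+=[0.1449]

K[0,0] = 0.0817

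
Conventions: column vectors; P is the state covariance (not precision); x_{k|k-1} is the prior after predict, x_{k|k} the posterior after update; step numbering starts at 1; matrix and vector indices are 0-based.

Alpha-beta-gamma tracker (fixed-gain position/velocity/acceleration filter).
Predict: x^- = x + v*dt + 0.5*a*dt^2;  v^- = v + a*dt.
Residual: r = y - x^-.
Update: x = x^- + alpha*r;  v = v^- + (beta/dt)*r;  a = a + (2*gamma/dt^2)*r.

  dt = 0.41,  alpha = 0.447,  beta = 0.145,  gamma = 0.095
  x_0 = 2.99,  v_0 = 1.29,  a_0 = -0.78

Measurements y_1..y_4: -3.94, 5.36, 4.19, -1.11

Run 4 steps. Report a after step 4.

step 1: x_pred=3.4533  r=-7.3933  x^+=0.1485  v^+=-1.6445  a^+=-9.1365
step 2: x_pred=-1.2937  r=6.6537  x^+=1.6805  v^+=-3.0374  a^+=-1.6160
step 3: x_pred=0.2994  r=3.8906  x^+=2.0385  v^+=-2.3240  a^+=2.7815
step 4: x_pred=1.3194  r=-2.4294  x^+=0.2335  v^+=-2.0428  a^+=0.0355

a_post = 0.0355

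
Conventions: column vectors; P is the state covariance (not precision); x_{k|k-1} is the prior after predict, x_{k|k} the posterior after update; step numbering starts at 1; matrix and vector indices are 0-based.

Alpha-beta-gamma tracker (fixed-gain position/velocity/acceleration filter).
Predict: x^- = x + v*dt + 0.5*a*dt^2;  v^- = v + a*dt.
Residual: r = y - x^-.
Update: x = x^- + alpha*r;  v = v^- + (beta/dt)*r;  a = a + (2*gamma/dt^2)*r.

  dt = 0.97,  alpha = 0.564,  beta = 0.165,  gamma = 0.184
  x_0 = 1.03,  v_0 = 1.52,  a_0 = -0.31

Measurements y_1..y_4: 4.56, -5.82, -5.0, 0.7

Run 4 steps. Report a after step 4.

a_post = -0.6281

step 1: x_pred=2.3586  r=2.2014  x^+=3.6002  v^+=1.5938  a^+=0.5510
step 2: x_pred=5.4054  r=-11.2254  x^+=-0.9257  v^+=0.2188  a^+=-3.8394
step 3: x_pred=-2.5198  r=-2.4802  x^+=-3.9186  v^+=-3.9273  a^+=-4.8094
step 4: x_pred=-9.9907  r=10.6907  x^+=-3.9612  v^+=-6.7740  a^+=-0.6281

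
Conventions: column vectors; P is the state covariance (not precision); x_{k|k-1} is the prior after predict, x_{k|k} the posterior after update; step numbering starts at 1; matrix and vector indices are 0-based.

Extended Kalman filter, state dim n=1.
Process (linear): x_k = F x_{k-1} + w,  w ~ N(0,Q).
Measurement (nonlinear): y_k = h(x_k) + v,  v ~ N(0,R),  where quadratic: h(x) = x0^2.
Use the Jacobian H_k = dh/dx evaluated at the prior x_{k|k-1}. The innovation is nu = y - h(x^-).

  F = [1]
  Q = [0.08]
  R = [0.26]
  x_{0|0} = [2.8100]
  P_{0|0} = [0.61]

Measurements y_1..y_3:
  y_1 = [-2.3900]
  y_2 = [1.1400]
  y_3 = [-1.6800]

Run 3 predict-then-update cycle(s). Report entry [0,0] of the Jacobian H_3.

H_jac[0,0] = 2.0817

step 1: x^-=[2.8100]  P^-=[0.6900]  H_jac=[5.6200]  S=[22.0532]  K=[0.1758]  nu=[-10.2861]  x^+=[1.0013]  P^+=[0.0081]
step 2: x^-=[1.0013]  P^-=[0.0881]  H_jac=[2.0026]  S=[0.6135]  K=[0.2877]  nu=[0.1374]  x^+=[1.0408]  P^+=[0.0374]
step 3: x^-=[1.0408]  P^-=[0.1174]  H_jac=[2.0817]  S=[0.7685]  K=[0.3179]  nu=[-2.7633]  x^+=[0.1625]  P^+=[0.0397]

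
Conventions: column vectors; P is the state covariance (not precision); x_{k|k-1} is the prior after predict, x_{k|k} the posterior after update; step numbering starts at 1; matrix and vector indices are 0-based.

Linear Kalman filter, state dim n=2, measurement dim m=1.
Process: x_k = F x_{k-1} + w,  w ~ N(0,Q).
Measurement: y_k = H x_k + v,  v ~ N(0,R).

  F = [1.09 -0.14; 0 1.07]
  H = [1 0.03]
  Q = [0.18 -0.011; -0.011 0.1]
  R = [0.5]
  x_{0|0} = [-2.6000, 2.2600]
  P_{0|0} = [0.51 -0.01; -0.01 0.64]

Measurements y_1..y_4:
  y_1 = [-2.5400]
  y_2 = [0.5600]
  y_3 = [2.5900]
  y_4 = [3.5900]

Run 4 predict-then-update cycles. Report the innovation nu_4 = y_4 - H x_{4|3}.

step 1: x^-=[-3.1504, 2.4182]  P^-=[0.8015 -0.1185; -0.1185 0.8327]  S=[1.2952]  K=[0.6161; -0.0722]  nu=[0.5379]  x^+=[-2.8190, 2.3793]  P^+=[0.3099 -0.0609; -0.0609 0.8260]
step 2: x^-=[-3.4058, 2.5459]  P^-=[0.5829 -0.2058; -0.2058 1.0457]  S=[1.0715]  K=[0.5383; -0.1627]  nu=[3.8895]  x^+=[-1.3123, 1.9129]  P^+=[0.2725 -0.1119; -0.1119 1.0173]
step 3: x^-=[-1.6982, 2.0468]  P^-=[0.5578 -0.2939; -0.2939 1.2647]  S=[1.0413]  K=[0.5272; -0.2458]  nu=[4.2268]  x^+=[0.5303, 1.0080]  P^+=[0.2684 -0.1589; -0.1589 1.2018]
step 4: x^-=[0.4369, 1.0785]  P^-=[0.5709 -0.3764; -0.3764 1.4759]  S=[1.0497]  K=[0.5332; -0.3164]  nu=[3.1208]  x^+=[2.1007, 0.0911]  P^+=[0.2726 -0.1993; -0.1993 1.3708]

innov = [3.1208]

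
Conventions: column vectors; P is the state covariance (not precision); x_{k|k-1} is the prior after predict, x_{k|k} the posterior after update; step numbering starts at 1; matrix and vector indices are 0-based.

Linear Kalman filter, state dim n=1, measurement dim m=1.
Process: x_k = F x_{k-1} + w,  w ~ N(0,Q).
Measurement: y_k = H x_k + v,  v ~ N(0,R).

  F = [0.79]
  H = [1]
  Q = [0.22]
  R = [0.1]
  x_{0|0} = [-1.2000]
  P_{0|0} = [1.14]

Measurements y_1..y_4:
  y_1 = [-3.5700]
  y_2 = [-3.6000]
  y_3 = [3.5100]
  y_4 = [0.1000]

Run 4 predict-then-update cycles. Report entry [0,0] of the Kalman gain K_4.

step 1: x^-=[-0.9480]  P^-=[0.9315]  S=[1.0315]  K=[0.9031]  nu=[-2.6220]  x^+=[-3.3158]  P^+=[0.0903]
step 2: x^-=[-2.6195]  P^-=[0.2764]  S=[0.3764]  K=[0.7343]  nu=[-0.9805]  x^+=[-3.3395]  P^+=[0.0734]
step 3: x^-=[-2.6382]  P^-=[0.2658]  S=[0.3658]  K=[0.7266]  nu=[6.1482]  x^+=[1.8294]  P^+=[0.0727]
step 4: x^-=[1.4452]  P^-=[0.2654]  S=[0.3654]  K=[0.7263]  nu=[-1.3452]  x^+=[0.4682]  P^+=[0.0726]

K[0,0] = 0.7263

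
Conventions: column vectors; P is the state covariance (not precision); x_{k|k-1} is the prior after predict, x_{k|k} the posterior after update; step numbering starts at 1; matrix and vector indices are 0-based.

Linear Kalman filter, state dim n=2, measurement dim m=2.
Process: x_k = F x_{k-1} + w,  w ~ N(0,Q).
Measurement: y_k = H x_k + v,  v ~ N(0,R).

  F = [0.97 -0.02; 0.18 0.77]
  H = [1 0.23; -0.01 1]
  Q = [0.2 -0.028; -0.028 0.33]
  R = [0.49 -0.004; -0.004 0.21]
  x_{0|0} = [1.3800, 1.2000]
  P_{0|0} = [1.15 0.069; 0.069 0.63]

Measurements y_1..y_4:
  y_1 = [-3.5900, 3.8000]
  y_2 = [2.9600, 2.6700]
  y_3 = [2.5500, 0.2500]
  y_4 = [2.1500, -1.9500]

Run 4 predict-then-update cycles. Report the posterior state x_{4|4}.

x_post = [1.6550, -0.9282]

step 1: x^-=[1.3146, 1.1724]  P^-=[1.2796 0.2144; 0.2144 0.7599]  S=[1.9084 0.3719; 0.3719 0.9658]  K=[0.7089 -0.0642; 0.0552 0.7634]  nu=[-5.1743, 2.6407]  x^+=[-2.5228, 2.9029]  P^+=[0.3505 -0.0128; -0.0128 0.1600]
step 2: x^-=[-2.5052, 1.7811]  P^-=[0.5304 0.0212; 0.0212 0.4326]  S=[1.0530 0.1114; 0.1114 0.6423]  K=[0.5151 -0.0646; 0.0442 0.6656]  nu=[5.0555, 0.8638]  x^+=[0.0434, 2.5798]  P^+=[0.2557 -0.0131; -0.0131 0.1395]
step 3: x^-=[-0.0095, 1.9942]  P^-=[0.4411 0.0048; 0.0048 0.4174]  S=[0.9554 0.0924; 0.0924 0.6273]  K=[0.4695 -0.0685; 0.0418 0.6591]  nu=[2.1009, -1.7443]  x^+=[1.0963, 0.9323]  P^+=[0.2335 -0.0139; -0.0139 0.1381]
step 4: x^-=[1.0448, 0.9152]  P^-=[0.4203 0.0003; 0.0003 0.4156]  S=[0.9324 0.0877; 0.0877 0.6256]  K=[0.4575 -0.0704; 0.0409 0.6585]  nu=[0.8947, -2.8548]  x^+=[1.6550, -0.9282]  P^+=[0.2277 -0.0143; -0.0143 0.1380]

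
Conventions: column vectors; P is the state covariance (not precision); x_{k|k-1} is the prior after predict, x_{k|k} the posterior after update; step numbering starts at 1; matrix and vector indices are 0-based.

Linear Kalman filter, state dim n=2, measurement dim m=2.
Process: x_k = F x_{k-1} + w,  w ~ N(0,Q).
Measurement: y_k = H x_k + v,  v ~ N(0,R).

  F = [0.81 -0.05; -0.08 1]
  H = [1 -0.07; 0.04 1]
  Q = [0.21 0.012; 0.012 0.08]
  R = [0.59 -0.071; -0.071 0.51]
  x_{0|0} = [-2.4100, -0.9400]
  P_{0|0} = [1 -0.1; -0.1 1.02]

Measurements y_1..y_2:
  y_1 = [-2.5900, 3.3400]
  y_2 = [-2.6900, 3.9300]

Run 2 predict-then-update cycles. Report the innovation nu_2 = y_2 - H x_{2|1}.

innov = [-0.5827, 1.7073]

step 1: x^-=[-1.9051, -0.7472]  P^-=[0.8768 -0.1852; -0.1852 1.1224]  S=[1.4982 -0.2992; -0.2992 1.6190]  K=[0.5974 0.0177; -0.0400 0.6813]  nu=[-0.7372, 4.1634]  x^+=[-2.2720, 2.1188]  P^+=[0.3479 -0.0473; -0.0473 0.3522]
step 2: x^-=[-1.9462, 2.3006]  P^-=[0.4430 -0.0667; -0.0667 0.4420]  S=[1.0445 -0.1507; -0.1507 0.9474]  K=[0.4310 0.0169; -0.0272 0.4594]  nu=[-0.5827, 1.7073]  x^+=[-2.1686, 3.1008]  P^+=[0.2509 -0.0320; -0.0320 0.2375]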